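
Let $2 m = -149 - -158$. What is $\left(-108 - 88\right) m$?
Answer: $-882$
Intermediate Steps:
$m = \frac{9}{2}$ ($m = \frac{-149 - -158}{2} = \frac{-149 + 158}{2} = \frac{1}{2} \cdot 9 = \frac{9}{2} \approx 4.5$)
$\left(-108 - 88\right) m = \left(-108 - 88\right) \frac{9}{2} = \left(-196\right) \frac{9}{2} = -882$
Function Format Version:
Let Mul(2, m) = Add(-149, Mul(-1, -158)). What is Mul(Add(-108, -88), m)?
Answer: -882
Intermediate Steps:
m = Rational(9, 2) (m = Mul(Rational(1, 2), Add(-149, Mul(-1, -158))) = Mul(Rational(1, 2), Add(-149, 158)) = Mul(Rational(1, 2), 9) = Rational(9, 2) ≈ 4.5000)
Mul(Add(-108, -88), m) = Mul(Add(-108, -88), Rational(9, 2)) = Mul(-196, Rational(9, 2)) = -882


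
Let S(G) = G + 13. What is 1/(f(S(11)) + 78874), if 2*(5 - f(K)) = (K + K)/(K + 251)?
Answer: 275/21691701 ≈ 1.2678e-5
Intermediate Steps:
S(G) = 13 + G
f(K) = 5 - K/(251 + K) (f(K) = 5 - (K + K)/(2*(K + 251)) = 5 - 2*K/(2*(251 + K)) = 5 - K/(251 + K))
1/(f(S(11)) + 78874) = 1/((1255 + 4*(13 + 11))/(251 + (13 + 11)) + 78874) = 1/((1255 + 4*24)/(251 + 24) + 78874) = 1/((1255 + 96)/275 + 78874) = 1/((1/275)*1351 + 78874) = 1/(1351/275 + 78874) = 1/(21691701/275) = 275/21691701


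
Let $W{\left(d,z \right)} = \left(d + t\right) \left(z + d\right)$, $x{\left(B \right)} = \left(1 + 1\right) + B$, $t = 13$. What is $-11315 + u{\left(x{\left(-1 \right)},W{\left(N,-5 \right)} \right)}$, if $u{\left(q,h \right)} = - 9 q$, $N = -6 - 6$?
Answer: $-11324$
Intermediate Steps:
$N = -12$ ($N = -6 - 6 = -12$)
$x{\left(B \right)} = 2 + B$
$W{\left(d,z \right)} = \left(13 + d\right) \left(d + z\right)$ ($W{\left(d,z \right)} = \left(d + 13\right) \left(z + d\right) = \left(13 + d\right) \left(d + z\right)$)
$-11315 + u{\left(x{\left(-1 \right)},W{\left(N,-5 \right)} \right)} = -11315 - 9 \left(2 - 1\right) = -11315 - 9 = -11324$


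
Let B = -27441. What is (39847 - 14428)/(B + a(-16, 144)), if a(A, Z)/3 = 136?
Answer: -8473/9011 ≈ -0.94030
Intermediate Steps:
a(A, Z) = 408 (a(A, Z) = 3*136 = 408)
(39847 - 14428)/(B + a(-16, 144)) = (39847 - 14428)/(-27441 + 408) = 25419/(-27033) = 25419*(-1/27033) = -8473/9011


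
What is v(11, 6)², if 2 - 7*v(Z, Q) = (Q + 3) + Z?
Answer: 324/49 ≈ 6.6122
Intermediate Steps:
v(Z, Q) = -⅐ - Q/7 - Z/7 (v(Z, Q) = 2/7 - ((Q + 3) + Z)/7 = 2/7 - ((3 + Q) + Z)/7 = 2/7 - (3 + Q + Z)/7 = 2/7 + (-3/7 - Q/7 - Z/7) = -⅐ - Q/7 - Z/7)
v(11, 6)² = (-⅐ - ⅐*6 - ⅐*11)² = (-⅐ - 6/7 - 11/7)² = (-18/7)² = 324/49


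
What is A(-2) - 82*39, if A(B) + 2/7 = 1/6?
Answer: -134321/42 ≈ -3198.1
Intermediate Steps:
A(B) = -5/42 (A(B) = -2/7 + 1/6 = -2/7 + ⅙ = -5/42)
A(-2) - 82*39 = -5/42 - 82*39 = -5/42 - 3198 = -134321/42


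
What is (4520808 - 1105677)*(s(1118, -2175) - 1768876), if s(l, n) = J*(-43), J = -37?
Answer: -6035509789335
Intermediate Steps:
s(l, n) = 1591 (s(l, n) = -37*(-43) = 1591)
(4520808 - 1105677)*(s(1118, -2175) - 1768876) = (4520808 - 1105677)*(1591 - 1768876) = 3415131*(-1767285) = -6035509789335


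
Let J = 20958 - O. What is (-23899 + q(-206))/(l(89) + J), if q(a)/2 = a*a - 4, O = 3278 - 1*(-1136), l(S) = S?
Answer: 60965/16633 ≈ 3.6653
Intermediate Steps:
O = 4414 (O = 3278 + 1136 = 4414)
q(a) = -8 + 2*a**2 (q(a) = 2*(a*a - 4) = 2*(a**2 - 4) = 2*(-4 + a**2) = -8 + 2*a**2)
J = 16544 (J = 20958 - 1*4414 = 20958 - 4414 = 16544)
(-23899 + q(-206))/(l(89) + J) = (-23899 + (-8 + 2*(-206)**2))/(89 + 16544) = (-23899 + (-8 + 2*42436))/16633 = (-23899 + (-8 + 84872))*(1/16633) = (-23899 + 84864)*(1/16633) = 60965*(1/16633) = 60965/16633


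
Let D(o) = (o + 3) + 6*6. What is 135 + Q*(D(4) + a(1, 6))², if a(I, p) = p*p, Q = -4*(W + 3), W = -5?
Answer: 50063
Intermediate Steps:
Q = 8 (Q = -4*(-5 + 3) = -4*(-2) = 8)
a(I, p) = p²
D(o) = 39 + o (D(o) = (3 + o) + 36 = 39 + o)
135 + Q*(D(4) + a(1, 6))² = 135 + 8*((39 + 4) + 6²)² = 135 + 8*(43 + 36)² = 135 + 8*79² = 135 + 8*6241 = 135 + 49928 = 50063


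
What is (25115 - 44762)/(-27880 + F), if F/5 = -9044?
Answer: 19647/73100 ≈ 0.26877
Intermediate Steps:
F = -45220 (F = 5*(-9044) = -45220)
(25115 - 44762)/(-27880 + F) = (25115 - 44762)/(-27880 - 45220) = -19647/(-73100) = -19647*(-1/73100) = 19647/73100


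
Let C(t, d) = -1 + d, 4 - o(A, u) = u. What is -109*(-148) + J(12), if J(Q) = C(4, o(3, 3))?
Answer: 16132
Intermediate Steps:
o(A, u) = 4 - u
J(Q) = 0 (J(Q) = -1 + (4 - 1*3) = -1 + (4 - 3) = -1 + 1 = 0)
-109*(-148) + J(12) = -109*(-148) + 0 = 16132 + 0 = 16132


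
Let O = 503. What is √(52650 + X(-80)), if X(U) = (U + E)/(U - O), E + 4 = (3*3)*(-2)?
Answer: 2*√4473803829/583 ≈ 229.46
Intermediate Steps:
E = -22 (E = -4 + (3*3)*(-2) = -4 + 9*(-2) = -4 - 18 = -22)
X(U) = (-22 + U)/(-503 + U) (X(U) = (U - 22)/(U - 1*503) = (-22 + U)/(U - 503) = (-22 + U)/(-503 + U))
√(52650 + X(-80)) = √(52650 + (-22 - 80)/(-503 - 80)) = √(52650 - 102/(-583)) = √(52650 - 1/583*(-102)) = √(52650 + 102/583) = √(30695052/583) = 2*√4473803829/583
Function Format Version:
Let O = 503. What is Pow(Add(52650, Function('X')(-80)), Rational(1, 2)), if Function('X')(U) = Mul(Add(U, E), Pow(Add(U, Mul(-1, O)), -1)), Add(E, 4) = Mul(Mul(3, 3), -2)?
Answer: Mul(Rational(2, 583), Pow(4473803829, Rational(1, 2))) ≈ 229.46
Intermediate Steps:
E = -22 (E = Add(-4, Mul(Mul(3, 3), -2)) = Add(-4, Mul(9, -2)) = Add(-4, -18) = -22)
Function('X')(U) = Mul(Pow(Add(-503, U), -1), Add(-22, U)) (Function('X')(U) = Mul(Add(U, -22), Pow(Add(U, Mul(-1, 503)), -1)) = Mul(Add(-22, U), Pow(Add(U, -503), -1)) = Mul(Add(-22, U), Pow(Add(-503, U), -1)) = Mul(Pow(Add(-503, U), -1), Add(-22, U)))
Pow(Add(52650, Function('X')(-80)), Rational(1, 2)) = Pow(Add(52650, Mul(Pow(Add(-503, -80), -1), Add(-22, -80))), Rational(1, 2)) = Pow(Add(52650, Mul(Pow(-583, -1), -102)), Rational(1, 2)) = Pow(Add(52650, Mul(Rational(-1, 583), -102)), Rational(1, 2)) = Pow(Add(52650, Rational(102, 583)), Rational(1, 2)) = Pow(Rational(30695052, 583), Rational(1, 2)) = Mul(Rational(2, 583), Pow(4473803829, Rational(1, 2)))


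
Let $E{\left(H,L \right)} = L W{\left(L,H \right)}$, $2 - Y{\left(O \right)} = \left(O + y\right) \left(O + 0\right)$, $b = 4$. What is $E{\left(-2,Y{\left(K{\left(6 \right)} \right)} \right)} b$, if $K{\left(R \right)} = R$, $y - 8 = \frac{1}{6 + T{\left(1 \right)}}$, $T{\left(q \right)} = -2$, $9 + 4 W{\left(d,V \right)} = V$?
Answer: $\frac{1837}{2} \approx 918.5$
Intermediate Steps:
$W{\left(d,V \right)} = - \frac{9}{4} + \frac{V}{4}$
$y = \frac{33}{4}$ ($y = 8 + \frac{1}{6 - 2} = 8 + \frac{1}{4} = \frac{33}{4} \approx 8.25$)
$Y{\left(O \right)} = 2 - O \left(\frac{33}{4} + O\right)$ ($Y{\left(O \right)} = 2 - \left(O + \frac{33}{4}\right) \left(O + 0\right) = 2 - \left(\frac{33}{4} + O\right) O = 2 - O \left(\frac{33}{4} + O\right)$)
$E{\left(H,L \right)} = L \left(- \frac{9}{4} + \frac{H}{4}\right)$
$E{\left(-2,Y{\left(K{\left(6 \right)} \right)} \right)} b = \frac{\left(2 - 6^{2} - \frac{99}{2}\right) \left(-9 - 2\right)}{4} \cdot 4 = \frac{1}{4} \left(2 - 36 - \frac{99}{2}\right) \left(-11\right) 4 = \frac{1}{4} \left(- \frac{167}{2}\right) \left(-11\right) 4 = \frac{1837}{8} \cdot 4 = \frac{1837}{2}$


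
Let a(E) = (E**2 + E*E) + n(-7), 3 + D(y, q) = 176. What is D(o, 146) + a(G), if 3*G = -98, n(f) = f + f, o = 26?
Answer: 20639/9 ≈ 2293.2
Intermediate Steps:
D(y, q) = 173 (D(y, q) = -3 + 176 = 173)
n(f) = 2*f
G = -98/3 (G = (1/3)*(-98) = -98/3 ≈ -32.667)
a(E) = -14 + 2*E**2 (a(E) = (E**2 + E*E) + 2*(-7) = (E**2 + E**2) - 14 = 2*E**2 - 14 = -14 + 2*E**2)
D(o, 146) + a(G) = 173 + (-14 + 2*(-98/3)**2) = 173 + (-14 + 2*(9604/9)) = 173 + (-14 + 19208/9) = 173 + 19082/9 = 20639/9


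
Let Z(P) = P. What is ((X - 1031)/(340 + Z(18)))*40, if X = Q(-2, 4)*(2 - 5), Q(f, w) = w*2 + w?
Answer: -21340/179 ≈ -119.22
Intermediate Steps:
Q(f, w) = 3*w (Q(f, w) = 2*w + w = 3*w)
X = -36 (X = (3*4)*(2 - 5) = 12*(-3) = -36)
((X - 1031)/(340 + Z(18)))*40 = ((-36 - 1031)/(340 + 18))*40 = -1067/358*40 = -21340/179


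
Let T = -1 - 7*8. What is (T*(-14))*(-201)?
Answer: -160398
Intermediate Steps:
T = -57 (T = -1 - 56 = -57)
(T*(-14))*(-201) = -57*(-14)*(-201) = 798*(-201) = -160398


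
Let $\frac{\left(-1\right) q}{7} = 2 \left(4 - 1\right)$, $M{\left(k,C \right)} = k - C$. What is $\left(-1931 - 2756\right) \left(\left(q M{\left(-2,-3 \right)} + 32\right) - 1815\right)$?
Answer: $8553775$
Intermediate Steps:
$q = -42$ ($q = - 7 \cdot 2 \left(4 - 1\right) = - 7 \cdot 2 \cdot 3 = \left(-7\right) 6 = -42$)
$\left(-1931 - 2756\right) \left(\left(q M{\left(-2,-3 \right)} + 32\right) - 1815\right) = \left(-1931 - 2756\right) \left(\left(- 42 \left(-2 - -3\right) + 32\right) - 1815\right) = - 4687 \left(\left(- 42 \left(-2 + 3\right) + 32\right) - 1815\right) = - 4687 \left(\left(\left(-42\right) 1 + 32\right) - 1815\right) = - 4687 \left(\left(-42 + 32\right) - 1815\right) = - 4687 \left(-10 - 1815\right) = \left(-4687\right) \left(-1825\right) = 8553775$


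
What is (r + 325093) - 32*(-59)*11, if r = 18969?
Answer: 364830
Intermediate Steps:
(r + 325093) - 32*(-59)*11 = (18969 + 325093) - 32*(-59)*11 = 344062 + 1888*11 = 344062 + 20768 = 364830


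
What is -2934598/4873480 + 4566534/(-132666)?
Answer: -1887019458049/53878758140 ≈ -35.023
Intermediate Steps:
-2934598/4873480 + 4566534/(-132666) = -2934598*1/4873480 + 4566534*(-1/132666) = -1467299/2436740 - 761089/22111 = -1887019458049/53878758140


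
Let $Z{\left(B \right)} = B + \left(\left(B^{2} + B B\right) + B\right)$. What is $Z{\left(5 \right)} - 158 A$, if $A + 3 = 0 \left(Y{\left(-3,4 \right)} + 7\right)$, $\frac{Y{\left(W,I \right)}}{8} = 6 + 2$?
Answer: $534$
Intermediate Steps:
$Y{\left(W,I \right)} = 64$ ($Y{\left(W,I \right)} = 8 \left(6 + 2\right) = 8 \cdot 8 = 64$)
$A = -3$ ($A = -3 + 0 \left(64 + 7\right) = -3 + 0 \cdot 71 = -3 + 0 = -3$)
$Z{\left(B \right)} = 2 B + 2 B^{2}$ ($Z{\left(B \right)} = B + \left(\left(B^{2} + B^{2}\right) + B\right) = B + \left(2 B^{2} + B\right) = B + \left(B + 2 B^{2}\right) = 2 B + 2 B^{2}$)
$Z{\left(5 \right)} - 158 A = 2 \cdot 5 \left(1 + 5\right) - -474 = 2 \cdot 5 \cdot 6 + 474 = 60 + 474 = 534$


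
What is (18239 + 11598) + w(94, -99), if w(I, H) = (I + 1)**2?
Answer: 38862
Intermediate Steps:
w(I, H) = (1 + I)**2
(18239 + 11598) + w(94, -99) = (18239 + 11598) + (1 + 94)**2 = 29837 + 95**2 = 29837 + 9025 = 38862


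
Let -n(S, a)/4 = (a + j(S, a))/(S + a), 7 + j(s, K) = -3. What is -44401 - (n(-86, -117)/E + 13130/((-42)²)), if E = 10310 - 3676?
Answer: -3767711151667/84842226 ≈ -44408.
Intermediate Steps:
j(s, K) = -10 (j(s, K) = -7 - 3 = -10)
n(S, a) = -4*(-10 + a)/(S + a) (n(S, a) = -4*(a - 10)/(S + a) = -4*(-10 + a)/(S + a))
E = 6634
-44401 - (n(-86, -117)/E + 13130/((-42)²)) = -44401 - ((4*(10 - 1*(-117))/(-86 - 117))/6634 + 13130/((-42)²)) = -44401 - ((4*(10 + 117)/(-203))*(1/6634) + 13130/1764) = -44401 - ((4*(-1/203)*127)*(1/6634) + 13130*(1/1764)) = -44401 - (-508/203*1/6634 + 6565/882) = -44401 - (-254/673351 + 6565/882) = -44401 - 1*631475041/84842226 = -44401 - 631475041/84842226 = -3767711151667/84842226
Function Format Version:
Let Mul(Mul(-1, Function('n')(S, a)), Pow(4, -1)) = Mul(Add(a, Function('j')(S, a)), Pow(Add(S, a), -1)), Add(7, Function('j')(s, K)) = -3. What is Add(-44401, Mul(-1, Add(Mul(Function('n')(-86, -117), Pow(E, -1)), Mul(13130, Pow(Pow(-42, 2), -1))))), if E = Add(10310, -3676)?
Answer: Rational(-3767711151667, 84842226) ≈ -44408.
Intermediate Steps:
Function('j')(s, K) = -10 (Function('j')(s, K) = Add(-7, -3) = -10)
Function('n')(S, a) = Mul(-4, Pow(Add(S, a), -1), Add(-10, a)) (Function('n')(S, a) = Mul(-4, Mul(Add(a, -10), Pow(Add(S, a), -1))) = Mul(-4, Mul(Add(-10, a), Pow(Add(S, a), -1))) = Mul(-4, Mul(Pow(Add(S, a), -1), Add(-10, a))) = Mul(-4, Pow(Add(S, a), -1), Add(-10, a)))
E = 6634
Add(-44401, Mul(-1, Add(Mul(Function('n')(-86, -117), Pow(E, -1)), Mul(13130, Pow(Pow(-42, 2), -1))))) = Add(-44401, Mul(-1, Add(Mul(Mul(4, Pow(Add(-86, -117), -1), Add(10, Mul(-1, -117))), Pow(6634, -1)), Mul(13130, Pow(Pow(-42, 2), -1))))) = Add(-44401, Mul(-1, Add(Mul(Mul(4, Pow(-203, -1), Add(10, 117)), Rational(1, 6634)), Mul(13130, Pow(1764, -1))))) = Add(-44401, Mul(-1, Add(Mul(Mul(4, Rational(-1, 203), 127), Rational(1, 6634)), Mul(13130, Rational(1, 1764))))) = Add(-44401, Mul(-1, Add(Mul(Rational(-508, 203), Rational(1, 6634)), Rational(6565, 882)))) = Add(-44401, Mul(-1, Add(Rational(-254, 673351), Rational(6565, 882)))) = Add(-44401, Mul(-1, Rational(631475041, 84842226))) = Add(-44401, Rational(-631475041, 84842226)) = Rational(-3767711151667, 84842226)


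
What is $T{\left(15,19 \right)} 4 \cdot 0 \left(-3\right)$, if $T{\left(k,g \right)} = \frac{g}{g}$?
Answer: $0$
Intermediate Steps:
$T{\left(k,g \right)} = 1$
$T{\left(15,19 \right)} 4 \cdot 0 \left(-3\right) = 1 \cdot 4 \cdot 0 \left(-3\right) = 1 \cdot 0 \left(-3\right) = 1 \cdot 0 = 0$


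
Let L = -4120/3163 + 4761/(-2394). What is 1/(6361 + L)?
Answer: 841358/5349109091 ≈ 0.00015729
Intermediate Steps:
L = -2769147/841358 (L = -4120*1/3163 + 4761*(-1/2394) = -4120/3163 - 529/266 = -2769147/841358 ≈ -3.2913)
1/(6361 + L) = 1/(6361 - 2769147/841358) = 1/(5349109091/841358) = 841358/5349109091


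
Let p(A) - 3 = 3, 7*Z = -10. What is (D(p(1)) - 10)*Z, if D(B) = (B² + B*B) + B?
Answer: -680/7 ≈ -97.143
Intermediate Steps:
Z = -10/7 (Z = (⅐)*(-10) = -10/7 ≈ -1.4286)
p(A) = 6 (p(A) = 3 + 3 = 6)
D(B) = B + 2*B² (D(B) = (B² + B²) + B = 2*B² + B = B + 2*B²)
(D(p(1)) - 10)*Z = (6*(1 + 2*6) - 10)*(-10/7) = (6*(1 + 12) - 10)*(-10/7) = (6*13 - 10)*(-10/7) = (78 - 10)*(-10/7) = 68*(-10/7) = -680/7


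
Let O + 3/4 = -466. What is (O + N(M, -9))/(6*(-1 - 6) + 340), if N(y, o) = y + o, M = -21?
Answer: -1987/1192 ≈ -1.6669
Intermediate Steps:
O = -1867/4 (O = -3/4 - 466 = -1867/4 ≈ -466.75)
N(y, o) = o + y
(O + N(M, -9))/(6*(-1 - 6) + 340) = (-1867/4 + (-9 - 21))/(6*(-1 - 6) + 340) = (-1867/4 - 30)/(6*(-7) + 340) = -1987/(4*(-42 + 340)) = -1987/4/298 = -1987/4*1/298 = -1987/1192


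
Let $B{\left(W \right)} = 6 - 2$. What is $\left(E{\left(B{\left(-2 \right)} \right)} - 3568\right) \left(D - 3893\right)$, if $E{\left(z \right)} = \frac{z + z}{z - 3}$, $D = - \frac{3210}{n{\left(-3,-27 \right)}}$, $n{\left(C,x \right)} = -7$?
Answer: $\frac{85585960}{7} \approx 1.2227 \cdot 10^{7}$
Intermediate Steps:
$D = \frac{3210}{7}$ ($D = - \frac{3210}{-7} = \left(-3210\right) \left(- \frac{1}{7}\right) = \frac{3210}{7} \approx 458.57$)
$B{\left(W \right)} = 4$
$E{\left(z \right)} = \frac{2 z}{-3 + z}$
$\left(E{\left(B{\left(-2 \right)} \right)} - 3568\right) \left(D - 3893\right) = \left(2 \cdot 4 \frac{1}{-3 + 4} - 3568\right) \left(\frac{3210}{7} - 3893\right) = \left(2 \cdot 4 \cdot 1^{-1} - 3568\right) \left(- \frac{24041}{7}\right) = \left(2 \cdot 4 \cdot 1 - 3568\right) \left(- \frac{24041}{7}\right) = \left(8 - 3568\right) \left(- \frac{24041}{7}\right) = \left(-3560\right) \left(- \frac{24041}{7}\right) = \frac{85585960}{7}$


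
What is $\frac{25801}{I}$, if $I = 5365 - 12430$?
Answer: $- \frac{25801}{7065} \approx -3.6519$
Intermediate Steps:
$I = -7065$ ($I = 5365 - 12430 = -7065$)
$\frac{25801}{I} = \frac{25801}{-7065} = 25801 \left(- \frac{1}{7065}\right) = - \frac{25801}{7065}$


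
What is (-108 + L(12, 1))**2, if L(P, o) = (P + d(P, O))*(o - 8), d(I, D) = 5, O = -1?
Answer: 51529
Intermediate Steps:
L(P, o) = (-8 + o)*(5 + P) (L(P, o) = (P + 5)*(o - 8) = (5 + P)*(-8 + o) = (-8 + o)*(5 + P))
(-108 + L(12, 1))**2 = (-108 + (-40 - 8*12 + 5*1 + 12*1))**2 = (-108 + (-40 - 96 + 5 + 12))**2 = (-108 - 119)**2 = (-227)**2 = 51529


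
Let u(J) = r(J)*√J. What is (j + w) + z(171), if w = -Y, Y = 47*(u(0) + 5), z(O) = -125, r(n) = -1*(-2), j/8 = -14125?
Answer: -113360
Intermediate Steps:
j = -113000 (j = 8*(-14125) = -113000)
r(n) = 2
u(J) = 2*√J
Y = 235 (Y = 47*(2*√0 + 5) = 47*(2*0 + 5) = 47*(0 + 5) = 47*5 = 235)
w = -235 (w = -1*235 = -235)
(j + w) + z(171) = (-113000 - 235) - 125 = -113235 - 125 = -113360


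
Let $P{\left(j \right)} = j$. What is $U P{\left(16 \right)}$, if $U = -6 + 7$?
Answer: $16$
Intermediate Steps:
$U = 1$
$U P{\left(16 \right)} = 1 \cdot 16 = 16$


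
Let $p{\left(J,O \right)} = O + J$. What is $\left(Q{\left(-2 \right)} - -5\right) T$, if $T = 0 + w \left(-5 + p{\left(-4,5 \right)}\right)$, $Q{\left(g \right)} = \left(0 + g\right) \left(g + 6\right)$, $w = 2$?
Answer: $24$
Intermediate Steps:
$p{\left(J,O \right)} = J + O$
$Q{\left(g \right)} = g \left(6 + g\right)$
$T = -8$ ($T = 0 + 2 \left(-5 + \left(-4 + 5\right)\right) = 0 + 2 \left(-5 + 1\right) = 0 + 2 \left(-4\right) = 0 - 8 = -8$)
$\left(Q{\left(-2 \right)} - -5\right) T = \left(- 2 \left(6 - 2\right) - -5\right) \left(-8\right) = \left(\left(-2\right) 4 + 5\right) \left(-8\right) = \left(-8 + 5\right) \left(-8\right) = \left(-3\right) \left(-8\right) = 24$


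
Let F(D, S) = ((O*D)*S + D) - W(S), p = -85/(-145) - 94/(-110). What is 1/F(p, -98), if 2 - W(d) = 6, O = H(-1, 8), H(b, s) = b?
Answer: 145/21262 ≈ 0.0068197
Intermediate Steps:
O = -1
p = 2298/1595 (p = -85*(-1/145) - 94*(-1/110) = 17/29 + 47/55 = 2298/1595 ≈ 1.4408)
W(d) = -4 (W(d) = 2 - 1*6 = 2 - 6 = -4)
F(D, S) = 4 + D - D*S (F(D, S) = ((-D)*S + D) - 1*(-4) = (-D*S + D) + 4 = (D - D*S) + 4 = 4 + D - D*S)
1/F(p, -98) = 1/(4 + 2298/1595 - 1*2298/1595*(-98)) = 1/(4 + 2298/1595 + 225204/1595) = 1/(21262/145) = 145/21262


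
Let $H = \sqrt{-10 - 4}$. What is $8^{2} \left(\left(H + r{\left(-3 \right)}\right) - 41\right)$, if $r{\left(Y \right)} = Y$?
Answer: $-2816 + 64 i \sqrt{14} \approx -2816.0 + 239.47 i$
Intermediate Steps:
$H = i \sqrt{14}$ ($H = \sqrt{-14} = i \sqrt{14} \approx 3.7417 i$)
$8^{2} \left(\left(H + r{\left(-3 \right)}\right) - 41\right) = 8^{2} \left(\left(i \sqrt{14} - 3\right) - 41\right) = 64 \left(\left(-3 + i \sqrt{14}\right) - 41\right) = 64 \left(-44 + i \sqrt{14}\right) = -2816 + 64 i \sqrt{14}$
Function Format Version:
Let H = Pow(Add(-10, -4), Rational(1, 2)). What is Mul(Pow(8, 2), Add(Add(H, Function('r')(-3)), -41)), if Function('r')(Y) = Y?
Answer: Add(-2816, Mul(64, I, Pow(14, Rational(1, 2)))) ≈ Add(-2816.0, Mul(239.47, I))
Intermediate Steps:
H = Mul(I, Pow(14, Rational(1, 2))) (H = Pow(-14, Rational(1, 2)) = Mul(I, Pow(14, Rational(1, 2))) ≈ Mul(3.7417, I))
Mul(Pow(8, 2), Add(Add(H, Function('r')(-3)), -41)) = Mul(Pow(8, 2), Add(Add(Mul(I, Pow(14, Rational(1, 2))), -3), -41)) = Mul(64, Add(Add(-3, Mul(I, Pow(14, Rational(1, 2)))), -41)) = Mul(64, Add(-44, Mul(I, Pow(14, Rational(1, 2))))) = Add(-2816, Mul(64, I, Pow(14, Rational(1, 2))))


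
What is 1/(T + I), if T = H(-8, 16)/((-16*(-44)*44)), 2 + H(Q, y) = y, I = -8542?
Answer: -15488/132298489 ≈ -0.00011707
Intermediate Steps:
H(Q, y) = -2 + y
T = 7/15488 (T = (-2 + 16)/((-16*(-44)*44)) = 14/((704*44)) = 14/30976 = 14*(1/30976) = 7/15488 ≈ 0.00045196)
1/(T + I) = 1/(7/15488 - 8542) = 1/(-132298489/15488) = -15488/132298489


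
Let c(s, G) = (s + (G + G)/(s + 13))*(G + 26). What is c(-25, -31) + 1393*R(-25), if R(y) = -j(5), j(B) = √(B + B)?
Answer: 595/6 - 1393*√10 ≈ -4305.9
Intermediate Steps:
j(B) = √2*√B (j(B) = √(2*B) = √2*√B)
c(s, G) = (26 + G)*(s + 2*G/(13 + s)) (c(s, G) = (s + (2*G)/(13 + s))*(26 + G) = (s + 2*G/(13 + s))*(26 + G) = (26 + G)*(s + 2*G/(13 + s)))
R(y) = -√10 (R(y) = -√2*√5 = -√10)
c(-25, -31) + 1393*R(-25) = (2*(-31)² + 26*(-25)² + 52*(-31) + 338*(-25) - 31*(-25)² + 13*(-31)*(-25))/(13 - 25) + 1393*(-√10) = (2*961 + 26*625 - 1612 - 8450 - 31*625 + 10075)/(-12) - 1393*√10 = -(1922 + 16250 - 1612 - 8450 - 19375 + 10075)/12 - 1393*√10 = -1/12*(-1190) - 1393*√10 = 595/6 - 1393*√10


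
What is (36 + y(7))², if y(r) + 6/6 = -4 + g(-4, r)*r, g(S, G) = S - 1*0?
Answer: 9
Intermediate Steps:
g(S, G) = S (g(S, G) = S + 0 = S)
y(r) = -5 - 4*r (y(r) = -1 + (-4 - 4*r) = -5 - 4*r)
(36 + y(7))² = (36 + (-5 - 4*7))² = (36 + (-5 - 28))² = (36 - 33)² = 3² = 9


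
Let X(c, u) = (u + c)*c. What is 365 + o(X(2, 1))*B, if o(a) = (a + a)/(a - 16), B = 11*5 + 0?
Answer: 299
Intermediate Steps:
X(c, u) = c*(c + u) (X(c, u) = (c + u)*c = c*(c + u))
B = 55 (B = 55 + 0 = 55)
o(a) = 2*a/(-16 + a) (o(a) = (2*a)/(-16 + a) = 2*a/(-16 + a))
365 + o(X(2, 1))*B = 365 + (2*(2*(2 + 1))/(-16 + 2*(2 + 1)))*55 = 365 + (2*(2*3)/(-16 + 2*3))*55 = 365 + (2*6/(-16 + 6))*55 = 365 + (2*6/(-10))*55 = 365 + (2*6*(-⅒))*55 = 365 - 6/5*55 = 365 - 66 = 299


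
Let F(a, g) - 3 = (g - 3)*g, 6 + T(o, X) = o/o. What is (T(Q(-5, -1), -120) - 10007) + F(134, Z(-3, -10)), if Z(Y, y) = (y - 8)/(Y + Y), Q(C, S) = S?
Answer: -10009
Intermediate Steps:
Z(Y, y) = (-8 + y)/(2*Y) (Z(Y, y) = (-8 + y)/((2*Y)) = (-8 + y)*(1/(2*Y)) = (-8 + y)/(2*Y))
T(o, X) = -5 (T(o, X) = -6 + o/o = -6 + 1 = -5)
F(a, g) = 3 + g*(-3 + g) (F(a, g) = 3 + (g - 3)*g = 3 + (-3 + g)*g = 3 + g*(-3 + g))
(T(Q(-5, -1), -120) - 10007) + F(134, Z(-3, -10)) = (-5 - 10007) + (3 + ((1/2)*(-8 - 10)/(-3))**2 - 3*(-8 - 10)/(2*(-3))) = -10012 + (3 + ((1/2)*(-1/3)*(-18))**2 - 3*(-1)*(-18)/(2*3)) = -10012 + (3 + 3**2 - 3*3) = -10012 + (3 + 9 - 9) = -10012 + 3 = -10009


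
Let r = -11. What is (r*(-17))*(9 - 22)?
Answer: -2431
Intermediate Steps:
(r*(-17))*(9 - 22) = (-11*(-17))*(9 - 22) = 187*(-13) = -2431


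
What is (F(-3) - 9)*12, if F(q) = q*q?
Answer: 0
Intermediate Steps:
F(q) = q**2
(F(-3) - 9)*12 = ((-3)**2 - 9)*12 = (9 - 9)*12 = 0*12 = 0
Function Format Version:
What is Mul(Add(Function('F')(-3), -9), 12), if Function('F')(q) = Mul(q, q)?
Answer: 0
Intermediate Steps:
Function('F')(q) = Pow(q, 2)
Mul(Add(Function('F')(-3), -9), 12) = Mul(Add(Pow(-3, 2), -9), 12) = Mul(Add(9, -9), 12) = Mul(0, 12) = 0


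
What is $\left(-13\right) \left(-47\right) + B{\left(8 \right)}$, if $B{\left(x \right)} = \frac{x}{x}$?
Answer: $612$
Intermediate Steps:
$B{\left(x \right)} = 1$
$\left(-13\right) \left(-47\right) + B{\left(8 \right)} = \left(-13\right) \left(-47\right) + 1 = 611 + 1 = 612$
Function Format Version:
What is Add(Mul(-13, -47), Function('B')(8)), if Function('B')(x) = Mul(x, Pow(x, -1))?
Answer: 612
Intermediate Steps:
Function('B')(x) = 1
Add(Mul(-13, -47), Function('B')(8)) = Add(Mul(-13, -47), 1) = Add(611, 1) = 612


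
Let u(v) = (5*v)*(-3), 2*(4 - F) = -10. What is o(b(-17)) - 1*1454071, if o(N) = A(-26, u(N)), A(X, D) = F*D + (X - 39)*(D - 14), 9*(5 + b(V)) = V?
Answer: -4376843/3 ≈ -1.4589e+6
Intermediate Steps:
F = 9 (F = 4 - ½*(-10) = 4 + 5 = 9)
b(V) = -5 + V/9
u(v) = -15*v
A(X, D) = 9*D + (-39 + X)*(-14 + D) (A(X, D) = 9*D + (X - 39)*(D - 14) = 9*D + (-39 + X)*(-14 + D))
o(N) = 910 + 840*N (o(N) = 546 - (-450)*N - 14*(-26) - 15*N*(-26) = 546 + 450*N + 364 + 390*N = 910 + 840*N)
o(b(-17)) - 1*1454071 = (910 + 840*(-5 + (⅑)*(-17))) - 1*1454071 = (910 + 840*(-5 - 17/9)) - 1454071 = (910 + 840*(-62/9)) - 1454071 = (910 - 17360/3) - 1454071 = -14630/3 - 1454071 = -4376843/3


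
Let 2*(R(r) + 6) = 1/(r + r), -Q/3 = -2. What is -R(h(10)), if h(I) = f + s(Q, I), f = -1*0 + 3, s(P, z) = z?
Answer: 311/52 ≈ 5.9808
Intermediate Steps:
Q = 6 (Q = -3*(-2) = 6)
f = 3 (f = 0 + 3 = 3)
h(I) = 3 + I
R(r) = -6 + 1/(4*r) (R(r) = -6 + 1/(2*(r + r)) = -6 + 1/(2*((2*r))) = -6 + (1/(2*r))/2 = -6 + 1/(4*r))
-R(h(10)) = -(-6 + 1/(4*(3 + 10))) = -(-6 + (¼)/13) = -(-6 + (¼)*(1/13)) = -(-6 + 1/52) = -1*(-311/52) = 311/52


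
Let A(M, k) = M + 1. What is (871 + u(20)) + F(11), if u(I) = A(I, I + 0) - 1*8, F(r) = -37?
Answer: 847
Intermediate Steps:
A(M, k) = 1 + M
u(I) = -7 + I (u(I) = (1 + I) - 1*8 = (1 + I) - 8 = -7 + I)
(871 + u(20)) + F(11) = (871 + (-7 + 20)) - 37 = (871 + 13) - 37 = 884 - 37 = 847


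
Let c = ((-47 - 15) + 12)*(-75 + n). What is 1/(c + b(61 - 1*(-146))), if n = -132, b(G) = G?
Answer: 1/10557 ≈ 9.4724e-5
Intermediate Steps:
c = 10350 (c = ((-47 - 15) + 12)*(-75 - 132) = (-62 + 12)*(-207) = -50*(-207) = 10350)
1/(c + b(61 - 1*(-146))) = 1/(10350 + (61 - 1*(-146))) = 1/(10350 + (61 + 146)) = 1/(10350 + 207) = 1/10557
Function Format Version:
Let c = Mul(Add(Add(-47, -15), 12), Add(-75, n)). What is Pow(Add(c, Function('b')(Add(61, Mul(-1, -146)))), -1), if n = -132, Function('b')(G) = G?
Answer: Rational(1, 10557) ≈ 9.4724e-5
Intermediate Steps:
c = 10350 (c = Mul(Add(Add(-47, -15), 12), Add(-75, -132)) = Mul(Add(-62, 12), -207) = Mul(-50, -207) = 10350)
Pow(Add(c, Function('b')(Add(61, Mul(-1, -146)))), -1) = Pow(Add(10350, Add(61, Mul(-1, -146))), -1) = Pow(Add(10350, Add(61, 146)), -1) = Pow(Add(10350, 207), -1) = Pow(10557, -1) = Rational(1, 10557)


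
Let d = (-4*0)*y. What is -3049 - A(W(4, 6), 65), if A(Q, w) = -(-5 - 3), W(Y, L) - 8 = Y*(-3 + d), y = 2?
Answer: -3057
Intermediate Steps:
d = 0 (d = -4*0*2 = 0*2 = 0)
W(Y, L) = 8 - 3*Y (W(Y, L) = 8 + Y*(-3 + 0) = 8 + Y*(-3) = 8 - 3*Y)
A(Q, w) = 8 (A(Q, w) = -1*(-8) = 8)
-3049 - A(W(4, 6), 65) = -3049 - 1*8 = -3049 - 8 = -3057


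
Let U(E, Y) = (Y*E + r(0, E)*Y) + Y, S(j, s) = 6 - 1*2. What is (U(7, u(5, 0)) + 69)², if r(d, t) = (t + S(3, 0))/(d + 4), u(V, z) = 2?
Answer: 32761/4 ≈ 8190.3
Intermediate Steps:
S(j, s) = 4 (S(j, s) = 6 - 2 = 4)
r(d, t) = (4 + t)/(4 + d) (r(d, t) = (t + 4)/(d + 4) = (4 + t)/(4 + d))
U(E, Y) = Y + E*Y + Y*(1 + E/4) (U(E, Y) = (Y*E + ((4 + E)/(4 + 0))*Y) + Y = (E*Y + ((4 + E)/4)*Y) + Y = (E*Y + (1 + E/4)*Y) + Y = (E*Y + Y*(1 + E/4)) + Y = Y + E*Y + Y*(1 + E/4))
(U(7, u(5, 0)) + 69)² = ((¼)*2*(8 + 5*7) + 69)² = ((¼)*2*(8 + 35) + 69)² = ((¼)*2*43 + 69)² = (43/2 + 69)² = (181/2)² = 32761/4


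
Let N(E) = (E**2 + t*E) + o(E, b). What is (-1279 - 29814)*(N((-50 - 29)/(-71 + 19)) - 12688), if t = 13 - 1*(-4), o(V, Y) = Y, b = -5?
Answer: 1064804503935/2704 ≈ 3.9379e+8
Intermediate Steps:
t = 17 (t = 13 + 4 = 17)
N(E) = -5 + E**2 + 17*E (N(E) = (E**2 + 17*E) - 5 = -5 + E**2 + 17*E)
(-1279 - 29814)*(N((-50 - 29)/(-71 + 19)) - 12688) = (-1279 - 29814)*((-5 + ((-50 - 29)/(-71 + 19))**2 + 17*((-50 - 29)/(-71 + 19))) - 12688) = -31093*((-5 + (-79/(-52))**2 + 17*(-79/(-52))) - 12688) = -31093*((-5 + (-79*(-1/52))**2 + 17*(-79*(-1/52))) - 12688) = -31093*((-5 + (79/52)**2 + 17*(79/52)) - 12688) = -31093*((-5 + 6241/2704 + 1343/52) - 12688) = -31093*(62557/2704 - 12688) = -31093*(-34245795/2704) = 1064804503935/2704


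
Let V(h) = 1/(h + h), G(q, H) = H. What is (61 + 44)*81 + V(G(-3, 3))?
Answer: 51031/6 ≈ 8505.2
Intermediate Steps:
V(h) = 1/(2*h)
(61 + 44)*81 + V(G(-3, 3)) = (61 + 44)*81 + (½)/3 = 105*81 + (½)*(⅓) = 8505 + ⅙ = 51031/6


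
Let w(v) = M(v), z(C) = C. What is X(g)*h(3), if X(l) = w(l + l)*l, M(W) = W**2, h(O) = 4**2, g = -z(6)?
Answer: -13824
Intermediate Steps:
g = -6 (g = -1*6 = -6)
h(O) = 16
w(v) = v**2
X(l) = 4*l**3 (X(l) = (l + l)**2*l = (2*l)**2*l = (4*l**2)*l = 4*l**3)
X(g)*h(3) = (4*(-6)**3)*16 = (4*(-216))*16 = -864*16 = -13824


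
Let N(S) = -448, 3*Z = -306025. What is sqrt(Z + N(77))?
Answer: I*sqrt(922107)/3 ≈ 320.09*I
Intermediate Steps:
Z = -306025/3 (Z = (1/3)*(-306025) = -306025/3 ≈ -1.0201e+5)
sqrt(Z + N(77)) = sqrt(-306025/3 - 448) = sqrt(-307369/3) = I*sqrt(922107)/3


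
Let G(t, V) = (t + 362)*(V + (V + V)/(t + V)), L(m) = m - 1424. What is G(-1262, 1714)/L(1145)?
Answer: 19453900/3503 ≈ 5553.5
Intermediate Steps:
L(m) = -1424 + m
G(t, V) = (362 + t)*(V + 2*V/(V + t)) (G(t, V) = (362 + t)*(V + (2*V)/(V + t)) = (362 + t)*(V + 2*V/(V + t)))
G(-1262, 1714)/L(1145) = (1714*(724 + (-1262)² + 362*1714 + 364*(-1262) + 1714*(-1262))/(1714 - 1262))/(-1424 + 1145) = (1714*(724 + 1592644 + 620468 - 459368 - 2163068)/452)/(-279) = (1714*(1/452)*(-408600))*(-1/279) = -175085100/113*(-1/279) = 19453900/3503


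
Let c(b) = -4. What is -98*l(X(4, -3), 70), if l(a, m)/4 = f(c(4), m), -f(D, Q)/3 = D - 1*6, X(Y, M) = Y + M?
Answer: -11760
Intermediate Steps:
X(Y, M) = M + Y
f(D, Q) = 18 - 3*D (f(D, Q) = -3*(D - 1*6) = -3*(D - 6) = -3*(-6 + D) = 18 - 3*D)
l(a, m) = 120 (l(a, m) = 4*(18 - 3*(-4)) = 4*(18 + 12) = 4*30 = 120)
-98*l(X(4, -3), 70) = -98*120 = -11760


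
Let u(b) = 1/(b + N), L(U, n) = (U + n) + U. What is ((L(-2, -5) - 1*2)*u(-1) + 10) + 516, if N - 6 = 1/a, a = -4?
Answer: 9950/19 ≈ 523.68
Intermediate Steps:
L(U, n) = n + 2*U
N = 23/4 (N = 6 + 1/(-4) = 6 - 1/4 = 23/4 ≈ 5.7500)
u(b) = 1/(23/4 + b) (u(b) = 1/(b + 23/4) = 1/(23/4 + b))
((L(-2, -5) - 1*2)*u(-1) + 10) + 516 = (((-5 + 2*(-2)) - 1*2)*(4/(23 + 4*(-1))) + 10) + 516 = (((-5 - 4) - 2)*(4/(23 - 4)) + 10) + 516 = ((-9 - 2)*(4/19) + 10) + 516 = (-44/19 + 10) + 516 = 146/19 + 516 = 9950/19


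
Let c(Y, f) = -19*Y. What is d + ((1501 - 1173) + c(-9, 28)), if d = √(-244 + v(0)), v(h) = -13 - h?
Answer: 499 + I*√257 ≈ 499.0 + 16.031*I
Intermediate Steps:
d = I*√257 (d = √(-244 + (-13 - 1*0)) = √(-244 + (-13 + 0)) = √(-244 - 13) = √(-257) = I*√257 ≈ 16.031*I)
d + ((1501 - 1173) + c(-9, 28)) = I*√257 + ((1501 - 1173) - 19*(-9)) = I*√257 + (328 + 171) = I*√257 + 499 = 499 + I*√257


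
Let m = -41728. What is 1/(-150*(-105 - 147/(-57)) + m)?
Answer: -19/500932 ≈ -3.7929e-5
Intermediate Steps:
1/(-150*(-105 - 147/(-57)) + m) = 1/(-150*(-105 - 147/(-57)) - 41728) = 1/(-150*(-105 - 147*(-1/57)) - 41728) = 1/(-150*(-105 + 49/19) - 41728) = 1/(-150*(-1946/19) - 41728) = 1/(291900/19 - 41728) = 1/(-500932/19) = -19/500932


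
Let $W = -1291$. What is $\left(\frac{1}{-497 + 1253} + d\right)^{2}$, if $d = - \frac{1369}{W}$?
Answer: $\frac{1073824425025}{952568192016} \approx 1.1273$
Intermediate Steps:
$d = \frac{1369}{1291}$ ($d = - \frac{1369}{-1291} = \left(-1369\right) \left(- \frac{1}{1291}\right) = \frac{1369}{1291} \approx 1.0604$)
$\left(\frac{1}{-497 + 1253} + d\right)^{2} = \left(\frac{1}{-497 + 1253} + \frac{1369}{1291}\right)^{2} = \left(\frac{1}{756} + \frac{1369}{1291}\right)^{2} = \left(\frac{1036255}{975996}\right)^{2} = \frac{1073824425025}{952568192016}$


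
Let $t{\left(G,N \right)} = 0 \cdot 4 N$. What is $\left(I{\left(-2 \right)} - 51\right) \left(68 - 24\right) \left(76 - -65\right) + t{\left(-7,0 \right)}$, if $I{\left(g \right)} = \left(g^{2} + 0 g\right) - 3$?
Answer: $-310200$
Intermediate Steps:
$t{\left(G,N \right)} = 0$ ($t{\left(G,N \right)} = 0 N = 0$)
$I{\left(g \right)} = -3 + g^{2}$ ($I{\left(g \right)} = \left(g^{2} + 0\right) - 3 = g^{2} - 3 = -3 + g^{2}$)
$\left(I{\left(-2 \right)} - 51\right) \left(68 - 24\right) \left(76 - -65\right) + t{\left(-7,0 \right)} = \left(\left(-3 + \left(-2\right)^{2}\right) - 51\right) \left(68 - 24\right) \left(76 - -65\right) + 0 = \left(\left(-3 + 4\right) - 51\right) 44 \left(76 + 65\right) + 0 = \left(1 - 51\right) 44 \cdot 141 + 0 = \left(-50\right) 44 \cdot 141 + 0 = \left(-2200\right) 141 + 0 = -310200 + 0 = -310200$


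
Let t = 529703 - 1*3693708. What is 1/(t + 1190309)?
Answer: -1/1973696 ≈ -5.0666e-7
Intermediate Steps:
t = -3164005 (t = 529703 - 3693708 = -3164005)
1/(t + 1190309) = 1/(-3164005 + 1190309) = 1/(-1973696) = -1/1973696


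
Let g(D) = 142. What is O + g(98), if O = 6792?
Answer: 6934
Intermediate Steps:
O + g(98) = 6792 + 142 = 6934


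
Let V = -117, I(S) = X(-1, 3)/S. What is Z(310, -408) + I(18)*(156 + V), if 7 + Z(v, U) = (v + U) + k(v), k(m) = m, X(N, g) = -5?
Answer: 1165/6 ≈ 194.17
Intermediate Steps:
I(S) = -5/S
Z(v, U) = -7 + U + 2*v (Z(v, U) = -7 + ((v + U) + v) = -7 + ((U + v) + v) = -7 + (U + 2*v) = -7 + U + 2*v)
Z(310, -408) + I(18)*(156 + V) = (-7 - 408 + 2*310) + (-5/18)*(156 - 117) = (-7 - 408 + 620) - 5*1/18*39 = 205 - 5/18*39 = 205 - 65/6 = 1165/6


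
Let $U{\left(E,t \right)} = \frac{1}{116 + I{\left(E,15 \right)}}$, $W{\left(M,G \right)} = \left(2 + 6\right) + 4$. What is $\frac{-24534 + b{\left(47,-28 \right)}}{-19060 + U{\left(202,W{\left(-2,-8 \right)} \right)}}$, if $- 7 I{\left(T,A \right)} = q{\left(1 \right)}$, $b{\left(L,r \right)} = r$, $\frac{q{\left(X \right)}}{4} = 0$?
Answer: $\frac{2849192}{2210959} \approx 1.2887$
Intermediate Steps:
$q{\left(X \right)} = 0$ ($q{\left(X \right)} = 4 \cdot 0 = 0$)
$I{\left(T,A \right)} = 0$ ($I{\left(T,A \right)} = \left(- \frac{1}{7}\right) 0 = 0$)
$W{\left(M,G \right)} = 12$ ($W{\left(M,G \right)} = 8 + 4 = 12$)
$U{\left(E,t \right)} = \frac{1}{116}$ ($U{\left(E,t \right)} = \frac{1}{116 + 0} = \frac{1}{116}$)
$\frac{-24534 + b{\left(47,-28 \right)}}{-19060 + U{\left(202,W{\left(-2,-8 \right)} \right)}} = \frac{-24534 - 28}{-19060 + \frac{1}{116}} = - \frac{24562}{- \frac{2210959}{116}} = \left(-24562\right) \left(- \frac{116}{2210959}\right) = \frac{2849192}{2210959}$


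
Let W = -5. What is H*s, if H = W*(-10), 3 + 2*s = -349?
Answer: -8800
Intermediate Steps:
s = -176 (s = -3/2 + (1/2)*(-349) = -3/2 - 349/2 = -176)
H = 50 (H = -5*(-10) = 50)
H*s = 50*(-176) = -8800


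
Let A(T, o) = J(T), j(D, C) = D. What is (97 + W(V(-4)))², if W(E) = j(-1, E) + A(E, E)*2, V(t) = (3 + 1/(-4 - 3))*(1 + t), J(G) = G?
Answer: 304704/49 ≈ 6218.4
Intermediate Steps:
A(T, o) = T
V(t) = 20/7 + 20*t/7 (V(t) = (3 + 1/(-7))*(1 + t) = (3 - ⅐)*(1 + t) = 20*(1 + t)/7 = 20/7 + 20*t/7)
W(E) = -1 + 2*E (W(E) = -1 + E*2 = -1 + 2*E)
(97 + W(V(-4)))² = (97 + (-1 + 2*(20/7 + (20/7)*(-4))))² = (97 + (-1 + 2*(20/7 - 80/7)))² = (97 + (-1 + 2*(-60/7)))² = (97 + (-1 - 120/7))² = (97 - 127/7)² = (552/7)² = 304704/49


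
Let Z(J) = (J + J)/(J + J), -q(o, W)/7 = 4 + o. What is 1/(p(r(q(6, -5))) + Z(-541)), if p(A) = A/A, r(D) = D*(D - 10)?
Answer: ½ ≈ 0.50000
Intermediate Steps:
q(o, W) = -28 - 7*o (q(o, W) = -7*(4 + o) = -28 - 7*o)
Z(J) = 1 (Z(J) = (2*J)/((2*J)) = (2*J)*(1/(2*J)) = 1)
r(D) = D*(-10 + D)
p(A) = 1
1/(p(r(q(6, -5))) + Z(-541)) = 1/(1 + 1) = 1/2 = ½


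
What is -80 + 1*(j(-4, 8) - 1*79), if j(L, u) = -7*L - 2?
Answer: -133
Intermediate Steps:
j(L, u) = -2 - 7*L
-80 + 1*(j(-4, 8) - 1*79) = -80 + 1*((-2 - 7*(-4)) - 1*79) = -80 + 1*((-2 + 28) - 79) = -80 + 1*(26 - 79) = -80 + 1*(-53) = -80 - 53 = -133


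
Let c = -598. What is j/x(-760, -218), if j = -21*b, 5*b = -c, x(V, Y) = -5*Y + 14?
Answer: -91/40 ≈ -2.2750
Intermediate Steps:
x(V, Y) = 14 - 5*Y
b = 598/5 (b = (-1*(-598))/5 = (⅕)*598 = 598/5 ≈ 119.60)
j = -12558/5 (j = -21*598/5 = -12558/5 ≈ -2511.6)
j/x(-760, -218) = -12558/(5*(14 - 5*(-218))) = -12558/(5*(14 + 1090)) = -12558/5/1104 = -12558/5*1/1104 = -91/40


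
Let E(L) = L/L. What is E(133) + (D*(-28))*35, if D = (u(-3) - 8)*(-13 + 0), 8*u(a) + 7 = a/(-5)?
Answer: -112111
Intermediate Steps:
E(L) = 1
u(a) = -7/8 - a/40 (u(a) = -7/8 + (a/(-5))/8 = -7/8 + (a*(-1/5))/8 = -7/8 + (-a/5)/8 = -7/8 - a/40)
D = 572/5 (D = ((-7/8 - 1/40*(-3)) - 8)*(-13 + 0) = ((-7/8 + 3/40) - 8)*(-13) = (-4/5 - 8)*(-13) = -44/5*(-13) = 572/5 ≈ 114.40)
E(133) + (D*(-28))*35 = 1 + ((572/5)*(-28))*35 = 1 - 16016/5*35 = 1 - 112112 = -112111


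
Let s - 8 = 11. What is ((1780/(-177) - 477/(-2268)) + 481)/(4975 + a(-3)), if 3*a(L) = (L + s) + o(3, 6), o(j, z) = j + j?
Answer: 7005115/74077332 ≈ 0.094565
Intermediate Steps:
s = 19 (s = 8 + 11 = 19)
o(j, z) = 2*j
a(L) = 25/3 + L/3 (a(L) = ((L + 19) + 2*3)/3 = ((19 + L) + 6)/3 = (25 + L)/3 = 25/3 + L/3)
((1780/(-177) - 477/(-2268)) + 481)/(4975 + a(-3)) = ((1780/(-177) - 477/(-2268)) + 481)/(4975 + (25/3 + (⅓)*(-3))) = ((1780*(-1/177) - 477*(-1/2268)) + 481)/(4975 + (25/3 - 1)) = ((-1780/177 + 53/252) + 481)/(4975 + 22/3) = (-146393/14868 + 481)/(14947/3) = (7005115/14868)*(3/14947) = 7005115/74077332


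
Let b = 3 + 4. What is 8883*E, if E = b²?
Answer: 435267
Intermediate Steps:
b = 7
E = 49 (E = 7² = 49)
8883*E = 8883*49 = 435267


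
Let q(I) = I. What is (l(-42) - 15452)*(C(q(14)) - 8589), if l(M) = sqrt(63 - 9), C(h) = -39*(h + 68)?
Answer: 182132724 - 35361*sqrt(6) ≈ 1.8205e+8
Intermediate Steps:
C(h) = -2652 - 39*h (C(h) = -39*(68 + h) = -2652 - 39*h)
l(M) = 3*sqrt(6) (l(M) = sqrt(54) = 3*sqrt(6))
(l(-42) - 15452)*(C(q(14)) - 8589) = (3*sqrt(6) - 15452)*((-2652 - 39*14) - 8589) = (-15452 + 3*sqrt(6))*((-2652 - 546) - 8589) = (-15452 + 3*sqrt(6))*(-3198 - 8589) = (-15452 + 3*sqrt(6))*(-11787) = 182132724 - 35361*sqrt(6)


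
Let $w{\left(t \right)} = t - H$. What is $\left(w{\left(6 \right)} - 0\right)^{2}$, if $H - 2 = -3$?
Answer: $49$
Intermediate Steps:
$H = -1$ ($H = 2 - 3 = -1$)
$w{\left(t \right)} = 1 + t$ ($w{\left(t \right)} = t - -1 = t + 1 = 1 + t$)
$\left(w{\left(6 \right)} - 0\right)^{2} = \left(\left(1 + 6\right) - 0\right)^{2} = \left(7 + \left(-2 + 2\right)\right)^{2} = \left(7 + 0\right)^{2} = 7^{2} = 49$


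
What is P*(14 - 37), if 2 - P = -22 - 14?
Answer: -874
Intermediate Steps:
P = 38 (P = 2 - (-22 - 14) = 2 - 1*(-36) = 2 + 36 = 38)
P*(14 - 37) = 38*(14 - 37) = 38*(-23) = -874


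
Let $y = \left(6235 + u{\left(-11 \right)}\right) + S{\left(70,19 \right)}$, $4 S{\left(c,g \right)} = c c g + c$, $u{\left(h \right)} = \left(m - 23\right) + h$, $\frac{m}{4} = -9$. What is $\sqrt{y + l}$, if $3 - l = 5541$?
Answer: $\frac{\sqrt{95678}}{2} \approx 154.66$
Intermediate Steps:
$m = -36$ ($m = 4 \left(-9\right) = -36$)
$u{\left(h \right)} = -59 + h$ ($u{\left(h \right)} = \left(-36 - 23\right) + h = -59 + h$)
$S{\left(c,g \right)} = \frac{c}{4} + \frac{g c^{2}}{4}$ ($S{\left(c,g \right)} = \frac{c c g + c}{4} = \frac{c^{2} g + c}{4} = \frac{g c^{2} + c}{4} = \frac{c + g c^{2}}{4} = \frac{c}{4} + \frac{g c^{2}}{4}$)
$l = -5538$ ($l = 3 - 5541 = -5538$)
$y = \frac{58915}{2}$ ($y = \left(6235 - 70\right) + \frac{1}{4} \cdot 70 \left(1 + 70 \cdot 19\right) = \left(6235 - 70\right) + \frac{1}{4} \cdot 70 \left(1 + 1330\right) = 6165 + \frac{1}{4} \cdot 70 \cdot 1331 = 6165 + \frac{46585}{2} = \frac{58915}{2} \approx 29458.0$)
$\sqrt{y + l} = \sqrt{\frac{58915}{2} - 5538} = \sqrt{\frac{47839}{2}} = \frac{\sqrt{95678}}{2}$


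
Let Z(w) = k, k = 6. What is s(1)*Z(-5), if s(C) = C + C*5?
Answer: 36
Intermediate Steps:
s(C) = 6*C (s(C) = C + 5*C = 6*C)
Z(w) = 6
s(1)*Z(-5) = (6*1)*6 = 6*6 = 36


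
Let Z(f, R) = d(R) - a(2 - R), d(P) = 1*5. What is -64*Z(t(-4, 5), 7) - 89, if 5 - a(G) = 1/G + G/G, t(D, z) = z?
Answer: -701/5 ≈ -140.20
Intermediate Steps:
a(G) = 4 - 1/G (a(G) = 5 - (1/G + G/G) = 5 - (1/G + 1) = 5 - (1 + 1/G) = 5 + (-1 - 1/G) = 4 - 1/G)
d(P) = 5
Z(f, R) = 1 + 1/(2 - R) (Z(f, R) = 5 - (4 - 1/(2 - R)) = 5 + (-4 + 1/(2 - R)) = 1 + 1/(2 - R))
-64*Z(t(-4, 5), 7) - 89 = -64*(-3 + 7)/(-2 + 7) - 89 = -64*4/5 - 89 = -64*⅘ - 89 = -256/5 - 89 = -701/5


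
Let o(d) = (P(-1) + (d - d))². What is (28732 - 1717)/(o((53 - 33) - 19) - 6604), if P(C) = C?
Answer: -9005/2201 ≈ -4.0913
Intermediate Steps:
o(d) = 1 (o(d) = (-1 + (d - d))² = (-1 + 0)² = (-1)² = 1)
(28732 - 1717)/(o((53 - 33) - 19) - 6604) = (28732 - 1717)/(1 - 6604) = 27015/(-6603) = 27015*(-1/6603) = -9005/2201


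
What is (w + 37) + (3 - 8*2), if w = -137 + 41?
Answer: -72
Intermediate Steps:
w = -96
(w + 37) + (3 - 8*2) = (-96 + 37) + (3 - 8*2) = -59 + (3 - 16) = -59 - 13 = -72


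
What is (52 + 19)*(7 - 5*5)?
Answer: -1278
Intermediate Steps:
(52 + 19)*(7 - 5*5) = 71*(7 - 25) = 71*(-18) = -1278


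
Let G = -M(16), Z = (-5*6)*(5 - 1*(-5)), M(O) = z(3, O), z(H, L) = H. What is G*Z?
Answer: 900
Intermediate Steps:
M(O) = 3
Z = -300 (Z = -30*(5 + 5) = -30*10 = -300)
G = -3 (G = -1*3 = -3)
G*Z = -3*(-300) = 900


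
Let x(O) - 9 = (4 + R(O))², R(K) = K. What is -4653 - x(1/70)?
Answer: -22922761/4900 ≈ -4678.1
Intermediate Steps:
x(O) = 9 + (4 + O)²
-4653 - x(1/70) = -4653 - (9 + (4 + 1/70)²) = -4653 - (9 + (281/70)²) = -4653 - (9 + 78961/4900) = -4653 - 1*123061/4900 = -4653 - 123061/4900 = -22922761/4900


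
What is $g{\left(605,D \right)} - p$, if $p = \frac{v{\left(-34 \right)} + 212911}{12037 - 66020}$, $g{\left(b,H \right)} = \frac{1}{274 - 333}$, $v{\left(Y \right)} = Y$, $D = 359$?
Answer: $\frac{12505760}{3184997} \approx 3.9265$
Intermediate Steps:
$g{\left(b,H \right)} = - \frac{1}{59}$ ($g{\left(b,H \right)} = \frac{1}{-59} = - \frac{1}{59}$)
$p = - \frac{212877}{53983}$ ($p = \frac{-34 + 212911}{12037 - 66020} = \frac{212877}{-53983} = 212877 \left(- \frac{1}{53983}\right) = - \frac{212877}{53983} \approx -3.9434$)
$g{\left(605,D \right)} - p = - \frac{1}{59} - - \frac{212877}{53983} = - \frac{1}{59} + \frac{212877}{53983} = \frac{12505760}{3184997}$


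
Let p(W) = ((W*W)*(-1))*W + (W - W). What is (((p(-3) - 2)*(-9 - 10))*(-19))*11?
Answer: 99275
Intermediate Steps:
p(W) = -W³ (p(W) = (W²*(-1))*W + 0 = (-W²)*W + 0 = -W³ + 0 = -W³)
(((p(-3) - 2)*(-9 - 10))*(-19))*11 = (((-1*(-3)³ - 2)*(-9 - 10))*(-19))*11 = (((-1*(-27) - 2)*(-19))*(-19))*11 = (((27 - 2)*(-19))*(-19))*11 = ((25*(-19))*(-19))*11 = -475*(-19)*11 = 9025*11 = 99275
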